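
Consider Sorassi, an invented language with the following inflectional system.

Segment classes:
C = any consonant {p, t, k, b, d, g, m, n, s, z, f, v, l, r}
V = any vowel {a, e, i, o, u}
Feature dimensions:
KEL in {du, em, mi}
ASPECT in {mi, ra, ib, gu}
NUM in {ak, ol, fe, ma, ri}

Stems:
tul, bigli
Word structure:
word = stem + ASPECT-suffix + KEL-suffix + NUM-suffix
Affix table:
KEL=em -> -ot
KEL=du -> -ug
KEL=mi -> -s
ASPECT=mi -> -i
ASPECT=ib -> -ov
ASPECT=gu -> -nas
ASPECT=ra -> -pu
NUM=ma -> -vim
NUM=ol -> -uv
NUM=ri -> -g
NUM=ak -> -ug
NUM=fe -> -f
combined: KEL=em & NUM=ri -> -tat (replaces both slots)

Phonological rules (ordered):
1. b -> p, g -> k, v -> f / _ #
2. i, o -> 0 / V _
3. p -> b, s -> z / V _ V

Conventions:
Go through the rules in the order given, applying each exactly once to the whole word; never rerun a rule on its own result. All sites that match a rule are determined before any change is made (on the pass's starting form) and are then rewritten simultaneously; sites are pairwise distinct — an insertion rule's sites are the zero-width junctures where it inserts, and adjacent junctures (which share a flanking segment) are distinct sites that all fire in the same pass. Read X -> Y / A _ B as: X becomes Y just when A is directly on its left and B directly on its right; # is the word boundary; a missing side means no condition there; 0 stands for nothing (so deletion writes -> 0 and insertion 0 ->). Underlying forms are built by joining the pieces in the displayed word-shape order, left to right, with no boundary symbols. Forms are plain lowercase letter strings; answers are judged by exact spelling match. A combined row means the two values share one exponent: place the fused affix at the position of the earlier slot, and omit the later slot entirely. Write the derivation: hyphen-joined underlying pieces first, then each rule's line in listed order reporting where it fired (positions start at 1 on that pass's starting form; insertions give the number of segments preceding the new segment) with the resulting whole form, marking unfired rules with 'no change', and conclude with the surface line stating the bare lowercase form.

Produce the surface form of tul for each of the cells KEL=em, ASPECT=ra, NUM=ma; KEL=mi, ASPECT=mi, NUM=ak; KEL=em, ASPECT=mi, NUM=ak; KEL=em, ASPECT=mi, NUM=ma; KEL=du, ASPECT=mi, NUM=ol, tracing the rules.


cell KEL=em, ASPECT=ra, NUM=ma:
underlying: tul-pu-ot-vim
1. b -> p, g -> k, v -> f / _ #: no change
2. i, o -> 0 / V _: fires at position(s) 6: tulputvim
3. p -> b, s -> z / V _ V: no change
surface: tulputvim

cell KEL=mi, ASPECT=mi, NUM=ak:
underlying: tul-i-s-ug
1. b -> p, g -> k, v -> f / _ #: fires at position(s) 7: tulisuk
2. i, o -> 0 / V _: no change
3. p -> b, s -> z / V _ V: fires at position(s) 5: tulizuk
surface: tulizuk

cell KEL=em, ASPECT=mi, NUM=ak:
underlying: tul-i-ot-ug
1. b -> p, g -> k, v -> f / _ #: fires at position(s) 8: tuliotuk
2. i, o -> 0 / V _: fires at position(s) 5: tulituk
3. p -> b, s -> z / V _ V: no change
surface: tulituk

cell KEL=em, ASPECT=mi, NUM=ma:
underlying: tul-i-ot-vim
1. b -> p, g -> k, v -> f / _ #: no change
2. i, o -> 0 / V _: fires at position(s) 5: tulitvim
3. p -> b, s -> z / V _ V: no change
surface: tulitvim

cell KEL=du, ASPECT=mi, NUM=ol:
underlying: tul-i-ug-uv
1. b -> p, g -> k, v -> f / _ #: fires at position(s) 8: tuliuguf
2. i, o -> 0 / V _: no change
3. p -> b, s -> z / V _ V: no change
surface: tuliuguf


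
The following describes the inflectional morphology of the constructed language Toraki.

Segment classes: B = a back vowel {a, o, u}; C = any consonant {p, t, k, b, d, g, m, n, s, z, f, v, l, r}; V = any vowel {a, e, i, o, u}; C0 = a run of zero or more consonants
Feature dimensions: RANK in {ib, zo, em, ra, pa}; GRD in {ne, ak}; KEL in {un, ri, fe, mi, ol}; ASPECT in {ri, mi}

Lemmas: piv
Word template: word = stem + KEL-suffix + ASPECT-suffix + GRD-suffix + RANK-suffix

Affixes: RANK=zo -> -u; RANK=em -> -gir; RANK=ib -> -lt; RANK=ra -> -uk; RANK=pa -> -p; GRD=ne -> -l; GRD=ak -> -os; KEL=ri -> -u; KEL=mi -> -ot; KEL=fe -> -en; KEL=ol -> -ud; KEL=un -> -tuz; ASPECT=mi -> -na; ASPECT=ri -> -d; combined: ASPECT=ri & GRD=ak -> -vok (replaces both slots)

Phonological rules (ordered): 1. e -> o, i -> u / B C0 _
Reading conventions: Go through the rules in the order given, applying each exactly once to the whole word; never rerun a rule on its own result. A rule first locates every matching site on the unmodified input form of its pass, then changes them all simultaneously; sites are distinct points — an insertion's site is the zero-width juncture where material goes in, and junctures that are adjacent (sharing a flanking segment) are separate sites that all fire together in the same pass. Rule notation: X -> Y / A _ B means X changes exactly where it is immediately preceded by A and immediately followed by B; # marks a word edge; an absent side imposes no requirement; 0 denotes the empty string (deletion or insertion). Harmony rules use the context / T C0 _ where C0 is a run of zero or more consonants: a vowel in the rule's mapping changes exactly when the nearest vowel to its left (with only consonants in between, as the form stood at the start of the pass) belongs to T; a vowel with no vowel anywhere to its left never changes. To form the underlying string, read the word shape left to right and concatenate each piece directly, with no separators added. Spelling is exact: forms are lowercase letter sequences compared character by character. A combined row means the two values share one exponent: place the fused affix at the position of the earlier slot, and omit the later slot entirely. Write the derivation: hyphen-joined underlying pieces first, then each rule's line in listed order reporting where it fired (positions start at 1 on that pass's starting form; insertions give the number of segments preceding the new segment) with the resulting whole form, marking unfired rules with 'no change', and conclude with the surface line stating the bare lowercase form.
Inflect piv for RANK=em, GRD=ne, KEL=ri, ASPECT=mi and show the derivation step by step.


underlying: piv-u-na-l-gir
1. e -> o, i -> u / B C0 _: fires at position(s) 9: pivunalgur
surface: pivunalgur


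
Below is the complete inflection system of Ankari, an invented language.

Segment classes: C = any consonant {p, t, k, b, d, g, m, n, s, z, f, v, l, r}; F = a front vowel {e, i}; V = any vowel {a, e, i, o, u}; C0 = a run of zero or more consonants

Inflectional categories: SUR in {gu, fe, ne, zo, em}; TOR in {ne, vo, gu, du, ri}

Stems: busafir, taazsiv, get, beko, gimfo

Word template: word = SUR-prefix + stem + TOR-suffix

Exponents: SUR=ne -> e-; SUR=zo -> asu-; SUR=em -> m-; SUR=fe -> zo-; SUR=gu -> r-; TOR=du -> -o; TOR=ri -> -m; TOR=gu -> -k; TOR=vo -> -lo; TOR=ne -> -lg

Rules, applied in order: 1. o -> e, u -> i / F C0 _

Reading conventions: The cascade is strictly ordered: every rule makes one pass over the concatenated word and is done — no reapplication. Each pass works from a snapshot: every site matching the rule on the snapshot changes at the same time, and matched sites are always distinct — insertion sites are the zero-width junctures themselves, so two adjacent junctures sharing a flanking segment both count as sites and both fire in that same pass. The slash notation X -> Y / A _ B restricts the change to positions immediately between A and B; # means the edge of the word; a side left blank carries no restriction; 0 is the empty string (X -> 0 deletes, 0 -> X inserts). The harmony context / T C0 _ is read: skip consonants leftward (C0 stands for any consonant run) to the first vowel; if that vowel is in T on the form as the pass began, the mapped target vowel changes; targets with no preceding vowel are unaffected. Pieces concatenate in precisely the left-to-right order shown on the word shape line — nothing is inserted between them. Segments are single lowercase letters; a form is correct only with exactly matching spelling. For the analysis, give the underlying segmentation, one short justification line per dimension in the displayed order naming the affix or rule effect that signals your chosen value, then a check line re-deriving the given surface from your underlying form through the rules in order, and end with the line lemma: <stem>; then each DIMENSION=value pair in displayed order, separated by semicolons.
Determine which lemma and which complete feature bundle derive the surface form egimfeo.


underlying: e-gimfo-o
SUR=ne - signalled by the affix e-
TOR=du - signalled by the affix -o
check: egimfoo -> egimfeo
lemma: gimfo; SUR=ne; TOR=du


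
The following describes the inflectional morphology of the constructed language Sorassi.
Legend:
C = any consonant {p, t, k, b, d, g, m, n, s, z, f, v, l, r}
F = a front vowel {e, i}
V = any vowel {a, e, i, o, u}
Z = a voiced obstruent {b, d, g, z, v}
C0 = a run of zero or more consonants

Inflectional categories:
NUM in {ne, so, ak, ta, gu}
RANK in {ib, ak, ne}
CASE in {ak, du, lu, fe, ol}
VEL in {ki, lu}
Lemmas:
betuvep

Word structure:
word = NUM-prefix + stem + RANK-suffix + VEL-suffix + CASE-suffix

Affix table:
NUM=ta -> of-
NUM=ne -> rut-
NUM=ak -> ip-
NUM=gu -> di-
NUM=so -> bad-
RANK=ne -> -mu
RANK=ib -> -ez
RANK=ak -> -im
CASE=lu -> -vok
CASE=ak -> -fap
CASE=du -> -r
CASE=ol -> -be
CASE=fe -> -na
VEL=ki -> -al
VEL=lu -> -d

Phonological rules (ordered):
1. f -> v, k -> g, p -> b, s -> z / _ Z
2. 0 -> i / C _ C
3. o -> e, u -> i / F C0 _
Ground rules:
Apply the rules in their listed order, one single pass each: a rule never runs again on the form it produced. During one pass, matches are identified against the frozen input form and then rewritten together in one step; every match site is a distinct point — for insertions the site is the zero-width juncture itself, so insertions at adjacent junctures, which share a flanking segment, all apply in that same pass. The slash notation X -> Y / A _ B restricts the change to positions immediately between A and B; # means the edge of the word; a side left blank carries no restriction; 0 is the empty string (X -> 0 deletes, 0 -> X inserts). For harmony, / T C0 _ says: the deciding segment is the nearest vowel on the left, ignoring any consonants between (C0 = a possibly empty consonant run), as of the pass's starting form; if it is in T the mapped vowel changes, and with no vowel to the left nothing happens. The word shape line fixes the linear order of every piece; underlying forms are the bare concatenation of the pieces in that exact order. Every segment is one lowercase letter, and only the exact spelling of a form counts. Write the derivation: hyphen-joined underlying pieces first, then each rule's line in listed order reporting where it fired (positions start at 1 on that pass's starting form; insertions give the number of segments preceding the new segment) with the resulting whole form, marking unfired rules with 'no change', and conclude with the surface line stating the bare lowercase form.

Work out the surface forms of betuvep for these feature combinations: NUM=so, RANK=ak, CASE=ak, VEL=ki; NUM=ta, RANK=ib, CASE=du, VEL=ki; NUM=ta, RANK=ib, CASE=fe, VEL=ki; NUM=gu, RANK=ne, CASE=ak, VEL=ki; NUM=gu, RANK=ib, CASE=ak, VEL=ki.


cell NUM=so, RANK=ak, CASE=ak, VEL=ki:
underlying: bad-betuvep-im-al-fap
1. f -> v, k -> g, p -> b, s -> z / _ Z: no change
2. 0 -> i / C _ C: inserts after position(s) 3, 14: badibetuvepimalifap
3. o -> e, u -> i / F C0 _: fires at position(s) 8: badibetivepimalifap
surface: badibetivepimalifap

cell NUM=ta, RANK=ib, CASE=du, VEL=ki:
underlying: of-betuvep-ez-al-r
1. f -> v, k -> g, p -> b, s -> z / _ Z: fires at position(s) 2: ovbetuvepezalr
2. 0 -> i / C _ C: inserts after position(s) 2, 13: ovibetuvepezalir
3. o -> e, u -> i / F C0 _: fires at position(s) 7: ovibetivepezalir
surface: ovibetivepezalir

cell NUM=ta, RANK=ib, CASE=fe, VEL=ki:
underlying: of-betuvep-ez-al-na
1. f -> v, k -> g, p -> b, s -> z / _ Z: fires at position(s) 2: ovbetuvepezalna
2. 0 -> i / C _ C: inserts after position(s) 2, 13: ovibetuvepezalina
3. o -> e, u -> i / F C0 _: fires at position(s) 7: ovibetivepezalina
surface: ovibetivepezalina

cell NUM=gu, RANK=ne, CASE=ak, VEL=ki:
underlying: di-betuvep-mu-al-fap
1. f -> v, k -> g, p -> b, s -> z / _ Z: no change
2. 0 -> i / C _ C: inserts after position(s) 9, 13: dibetuvepimualifap
3. o -> e, u -> i / F C0 _: fires at position(s) 6, 12: dibetivepimialifap
surface: dibetivepimialifap

cell NUM=gu, RANK=ib, CASE=ak, VEL=ki:
underlying: di-betuvep-ez-al-fap
1. f -> v, k -> g, p -> b, s -> z / _ Z: no change
2. 0 -> i / C _ C: inserts after position(s) 13: dibetuvepezalifap
3. o -> e, u -> i / F C0 _: fires at position(s) 6: dibetivepezalifap
surface: dibetivepezalifap


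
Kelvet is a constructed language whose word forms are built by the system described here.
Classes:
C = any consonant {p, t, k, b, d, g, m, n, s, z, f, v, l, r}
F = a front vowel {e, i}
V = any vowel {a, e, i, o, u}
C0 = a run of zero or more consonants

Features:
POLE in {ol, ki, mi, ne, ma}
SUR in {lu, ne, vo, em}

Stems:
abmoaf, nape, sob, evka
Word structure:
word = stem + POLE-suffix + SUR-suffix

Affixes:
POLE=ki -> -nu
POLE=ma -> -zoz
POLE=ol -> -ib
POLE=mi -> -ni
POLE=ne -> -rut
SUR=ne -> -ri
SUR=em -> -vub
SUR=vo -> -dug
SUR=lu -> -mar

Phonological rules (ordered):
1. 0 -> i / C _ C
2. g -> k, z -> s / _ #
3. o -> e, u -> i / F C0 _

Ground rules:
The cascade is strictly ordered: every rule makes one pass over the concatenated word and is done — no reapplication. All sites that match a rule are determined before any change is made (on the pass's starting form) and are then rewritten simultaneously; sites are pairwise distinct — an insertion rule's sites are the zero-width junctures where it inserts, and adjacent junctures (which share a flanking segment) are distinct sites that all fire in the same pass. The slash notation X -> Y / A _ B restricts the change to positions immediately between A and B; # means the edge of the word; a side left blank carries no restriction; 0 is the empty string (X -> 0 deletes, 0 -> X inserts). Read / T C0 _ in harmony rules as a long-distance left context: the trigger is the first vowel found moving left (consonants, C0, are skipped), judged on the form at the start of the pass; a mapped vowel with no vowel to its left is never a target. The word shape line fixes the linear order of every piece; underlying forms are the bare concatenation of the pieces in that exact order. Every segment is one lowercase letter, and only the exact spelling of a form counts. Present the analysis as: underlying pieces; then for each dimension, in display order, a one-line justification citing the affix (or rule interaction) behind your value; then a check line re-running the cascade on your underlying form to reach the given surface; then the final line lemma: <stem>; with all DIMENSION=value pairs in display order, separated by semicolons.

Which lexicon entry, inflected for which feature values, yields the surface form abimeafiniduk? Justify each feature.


underlying: abmoaf-nu-dug
POLE=ki - signalled by the affix -nu
SUR=vo - signalled by the affix -dug
check: abmoafnudug -> abimoafinudug -> abimoafinuduk -> abimeafiniduk
lemma: abmoaf; POLE=ki; SUR=vo


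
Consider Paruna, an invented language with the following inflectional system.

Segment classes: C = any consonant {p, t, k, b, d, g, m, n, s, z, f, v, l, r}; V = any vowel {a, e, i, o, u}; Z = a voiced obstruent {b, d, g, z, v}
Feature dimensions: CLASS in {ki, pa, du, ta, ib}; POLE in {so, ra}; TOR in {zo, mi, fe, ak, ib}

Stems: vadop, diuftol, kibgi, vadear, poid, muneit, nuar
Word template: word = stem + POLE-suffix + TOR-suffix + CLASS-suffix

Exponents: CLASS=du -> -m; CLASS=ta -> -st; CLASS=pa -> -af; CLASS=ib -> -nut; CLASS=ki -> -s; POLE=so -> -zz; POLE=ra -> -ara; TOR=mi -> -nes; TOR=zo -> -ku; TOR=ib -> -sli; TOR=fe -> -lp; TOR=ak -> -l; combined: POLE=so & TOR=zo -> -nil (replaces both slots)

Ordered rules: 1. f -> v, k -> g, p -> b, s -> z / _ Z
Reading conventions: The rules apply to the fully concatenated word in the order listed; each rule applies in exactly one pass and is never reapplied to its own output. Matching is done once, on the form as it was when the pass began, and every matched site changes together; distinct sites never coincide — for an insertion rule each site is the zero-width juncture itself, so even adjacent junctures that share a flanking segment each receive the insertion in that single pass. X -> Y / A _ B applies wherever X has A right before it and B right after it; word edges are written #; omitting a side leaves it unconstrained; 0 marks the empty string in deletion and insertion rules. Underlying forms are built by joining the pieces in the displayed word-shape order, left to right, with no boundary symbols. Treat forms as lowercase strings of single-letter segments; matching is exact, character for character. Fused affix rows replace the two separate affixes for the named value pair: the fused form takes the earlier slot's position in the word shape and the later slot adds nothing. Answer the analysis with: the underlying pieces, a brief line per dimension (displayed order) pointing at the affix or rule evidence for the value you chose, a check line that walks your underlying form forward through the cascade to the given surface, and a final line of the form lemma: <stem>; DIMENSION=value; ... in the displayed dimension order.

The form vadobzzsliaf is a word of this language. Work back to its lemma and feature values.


underlying: vadop-zz-sli-af
CLASS=pa - signalled by the affix -af
POLE=so - signalled by the affix -zz
TOR=ib - signalled by the affix -sli
check: vadopzzsliaf -> vadobzzsliaf
lemma: vadop; CLASS=pa; POLE=so; TOR=ib


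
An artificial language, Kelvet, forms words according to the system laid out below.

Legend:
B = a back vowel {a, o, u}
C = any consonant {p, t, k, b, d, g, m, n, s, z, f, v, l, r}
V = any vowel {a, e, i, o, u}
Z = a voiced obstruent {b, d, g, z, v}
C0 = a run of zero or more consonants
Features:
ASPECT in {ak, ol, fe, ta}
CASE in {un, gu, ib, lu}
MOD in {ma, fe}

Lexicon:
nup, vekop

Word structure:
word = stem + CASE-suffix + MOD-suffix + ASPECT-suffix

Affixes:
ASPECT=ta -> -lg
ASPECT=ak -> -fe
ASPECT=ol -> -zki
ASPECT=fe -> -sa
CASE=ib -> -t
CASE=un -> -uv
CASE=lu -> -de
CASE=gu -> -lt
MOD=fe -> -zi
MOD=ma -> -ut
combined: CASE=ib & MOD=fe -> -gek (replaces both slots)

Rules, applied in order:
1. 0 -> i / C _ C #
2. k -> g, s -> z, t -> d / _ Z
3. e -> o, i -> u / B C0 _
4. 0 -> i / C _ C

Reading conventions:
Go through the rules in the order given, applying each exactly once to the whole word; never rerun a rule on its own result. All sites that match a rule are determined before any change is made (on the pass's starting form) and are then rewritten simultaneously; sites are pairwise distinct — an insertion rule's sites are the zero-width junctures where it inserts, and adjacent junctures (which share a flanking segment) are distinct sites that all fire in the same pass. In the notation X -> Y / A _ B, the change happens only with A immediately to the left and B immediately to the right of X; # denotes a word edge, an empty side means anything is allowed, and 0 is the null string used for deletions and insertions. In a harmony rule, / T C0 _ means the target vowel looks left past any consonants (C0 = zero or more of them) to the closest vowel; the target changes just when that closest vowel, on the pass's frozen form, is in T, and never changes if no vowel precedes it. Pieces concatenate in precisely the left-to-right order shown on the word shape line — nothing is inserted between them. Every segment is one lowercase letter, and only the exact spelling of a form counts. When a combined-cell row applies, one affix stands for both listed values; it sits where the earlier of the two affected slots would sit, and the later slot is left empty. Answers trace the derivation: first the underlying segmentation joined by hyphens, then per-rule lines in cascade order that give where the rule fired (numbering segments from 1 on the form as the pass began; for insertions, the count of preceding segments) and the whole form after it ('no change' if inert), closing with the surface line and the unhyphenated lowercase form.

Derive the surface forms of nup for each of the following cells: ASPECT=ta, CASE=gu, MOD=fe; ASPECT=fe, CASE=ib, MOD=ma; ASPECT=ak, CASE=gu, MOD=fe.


cell ASPECT=ta, CASE=gu, MOD=fe:
underlying: nup-lt-zi-lg
1. 0 -> i / C _ C #: inserts after position(s) 8: nupltzilig
2. k -> g, s -> z, t -> d / _ Z: fires at position(s) 5: nupldzilig
3. e -> o, i -> u / B C0 _: fires at position(s) 7: nupldzulig
4. 0 -> i / C _ C: inserts after position(s) 3, 4, 5: nupilidizulig
surface: nupilidizulig

cell ASPECT=fe, CASE=ib, MOD=ma:
underlying: nup-t-ut-sa
1. 0 -> i / C _ C #: no change
2. k -> g, s -> z, t -> d / _ Z: no change
3. e -> o, i -> u / B C0 _: no change
4. 0 -> i / C _ C: inserts after position(s) 3, 6: nupitutisa
surface: nupitutisa

cell ASPECT=ak, CASE=gu, MOD=fe:
underlying: nup-lt-zi-fe
1. 0 -> i / C _ C #: no change
2. k -> g, s -> z, t -> d / _ Z: fires at position(s) 5: nupldzife
3. e -> o, i -> u / B C0 _: fires at position(s) 7: nupldzufe
4. 0 -> i / C _ C: inserts after position(s) 3, 4, 5: nupilidizufe
surface: nupilidizufe


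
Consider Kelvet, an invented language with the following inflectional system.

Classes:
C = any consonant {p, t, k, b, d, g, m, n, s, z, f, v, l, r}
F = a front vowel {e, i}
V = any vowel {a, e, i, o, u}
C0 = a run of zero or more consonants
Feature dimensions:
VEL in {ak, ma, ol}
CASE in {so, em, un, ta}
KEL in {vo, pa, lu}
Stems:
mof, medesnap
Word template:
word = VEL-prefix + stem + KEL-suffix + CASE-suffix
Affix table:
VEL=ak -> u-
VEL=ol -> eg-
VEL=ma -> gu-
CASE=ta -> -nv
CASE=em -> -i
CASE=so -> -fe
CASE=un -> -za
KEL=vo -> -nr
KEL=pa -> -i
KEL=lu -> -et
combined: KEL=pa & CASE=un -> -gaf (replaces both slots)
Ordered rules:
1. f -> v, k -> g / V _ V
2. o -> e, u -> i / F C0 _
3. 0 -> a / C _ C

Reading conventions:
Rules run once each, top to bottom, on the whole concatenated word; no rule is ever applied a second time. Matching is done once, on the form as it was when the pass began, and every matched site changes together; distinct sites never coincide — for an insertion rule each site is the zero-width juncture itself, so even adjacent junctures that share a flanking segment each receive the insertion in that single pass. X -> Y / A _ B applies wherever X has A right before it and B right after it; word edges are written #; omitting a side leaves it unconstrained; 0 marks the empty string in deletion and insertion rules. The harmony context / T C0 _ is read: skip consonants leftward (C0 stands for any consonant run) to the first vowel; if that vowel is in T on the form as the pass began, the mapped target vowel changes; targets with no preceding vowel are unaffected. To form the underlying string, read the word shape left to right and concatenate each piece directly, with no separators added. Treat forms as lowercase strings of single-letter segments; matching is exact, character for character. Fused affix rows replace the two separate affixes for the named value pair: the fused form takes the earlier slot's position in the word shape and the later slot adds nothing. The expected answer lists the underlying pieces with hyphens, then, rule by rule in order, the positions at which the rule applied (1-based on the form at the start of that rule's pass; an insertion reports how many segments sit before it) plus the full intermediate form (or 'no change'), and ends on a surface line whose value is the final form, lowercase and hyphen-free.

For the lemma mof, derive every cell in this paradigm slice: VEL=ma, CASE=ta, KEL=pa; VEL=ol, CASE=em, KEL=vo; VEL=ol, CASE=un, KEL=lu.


cell VEL=ma, CASE=ta, KEL=pa:
underlying: gu-mof-i-nv
1. f -> v, k -> g / V _ V: fires at position(s) 5: gumovinv
2. o -> e, u -> i / F C0 _: no change
3. 0 -> a / C _ C: inserts after position(s) 7: gumovinav
surface: gumovinav

cell VEL=ol, CASE=em, KEL=vo:
underlying: eg-mof-nr-i
1. f -> v, k -> g / V _ V: no change
2. o -> e, u -> i / F C0 _: fires at position(s) 4: egmefnri
3. 0 -> a / C _ C: inserts after position(s) 2, 5, 6: egamefanari
surface: egamefanari

cell VEL=ol, CASE=un, KEL=lu:
underlying: eg-mof-et-za
1. f -> v, k -> g / V _ V: fires at position(s) 5: egmovetza
2. o -> e, u -> i / F C0 _: fires at position(s) 4: egmevetza
3. 0 -> a / C _ C: inserts after position(s) 2, 7: egamevetaza
surface: egamevetaza


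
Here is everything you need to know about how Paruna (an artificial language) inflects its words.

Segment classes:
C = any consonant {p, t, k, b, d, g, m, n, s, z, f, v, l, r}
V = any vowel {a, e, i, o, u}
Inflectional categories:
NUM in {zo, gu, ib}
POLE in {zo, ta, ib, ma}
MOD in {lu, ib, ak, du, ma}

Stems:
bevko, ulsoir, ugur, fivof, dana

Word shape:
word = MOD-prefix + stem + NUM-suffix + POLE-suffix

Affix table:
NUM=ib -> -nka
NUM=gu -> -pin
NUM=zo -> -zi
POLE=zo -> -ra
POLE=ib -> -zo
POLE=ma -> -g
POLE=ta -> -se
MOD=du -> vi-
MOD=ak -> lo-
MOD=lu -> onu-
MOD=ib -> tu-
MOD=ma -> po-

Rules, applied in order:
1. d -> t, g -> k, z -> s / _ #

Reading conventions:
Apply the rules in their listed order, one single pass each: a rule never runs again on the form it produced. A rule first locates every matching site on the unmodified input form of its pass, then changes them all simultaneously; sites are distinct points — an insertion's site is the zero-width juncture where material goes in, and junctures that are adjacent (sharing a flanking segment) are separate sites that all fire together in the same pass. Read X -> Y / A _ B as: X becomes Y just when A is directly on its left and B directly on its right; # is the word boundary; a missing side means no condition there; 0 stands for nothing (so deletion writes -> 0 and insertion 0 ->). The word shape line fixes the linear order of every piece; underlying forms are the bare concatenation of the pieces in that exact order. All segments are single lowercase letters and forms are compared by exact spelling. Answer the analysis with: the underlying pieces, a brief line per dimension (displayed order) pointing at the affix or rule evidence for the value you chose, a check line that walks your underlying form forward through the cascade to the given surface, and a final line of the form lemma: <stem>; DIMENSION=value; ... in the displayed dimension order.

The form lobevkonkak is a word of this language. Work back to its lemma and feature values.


underlying: lo-bevko-nka-g
NUM=ib - signalled by the affix -nka
POLE=ma - signalled by the affix -g
MOD=ak - signalled by the affix lo-
check: lobevkonkag -> lobevkonkak
lemma: bevko; NUM=ib; POLE=ma; MOD=ak


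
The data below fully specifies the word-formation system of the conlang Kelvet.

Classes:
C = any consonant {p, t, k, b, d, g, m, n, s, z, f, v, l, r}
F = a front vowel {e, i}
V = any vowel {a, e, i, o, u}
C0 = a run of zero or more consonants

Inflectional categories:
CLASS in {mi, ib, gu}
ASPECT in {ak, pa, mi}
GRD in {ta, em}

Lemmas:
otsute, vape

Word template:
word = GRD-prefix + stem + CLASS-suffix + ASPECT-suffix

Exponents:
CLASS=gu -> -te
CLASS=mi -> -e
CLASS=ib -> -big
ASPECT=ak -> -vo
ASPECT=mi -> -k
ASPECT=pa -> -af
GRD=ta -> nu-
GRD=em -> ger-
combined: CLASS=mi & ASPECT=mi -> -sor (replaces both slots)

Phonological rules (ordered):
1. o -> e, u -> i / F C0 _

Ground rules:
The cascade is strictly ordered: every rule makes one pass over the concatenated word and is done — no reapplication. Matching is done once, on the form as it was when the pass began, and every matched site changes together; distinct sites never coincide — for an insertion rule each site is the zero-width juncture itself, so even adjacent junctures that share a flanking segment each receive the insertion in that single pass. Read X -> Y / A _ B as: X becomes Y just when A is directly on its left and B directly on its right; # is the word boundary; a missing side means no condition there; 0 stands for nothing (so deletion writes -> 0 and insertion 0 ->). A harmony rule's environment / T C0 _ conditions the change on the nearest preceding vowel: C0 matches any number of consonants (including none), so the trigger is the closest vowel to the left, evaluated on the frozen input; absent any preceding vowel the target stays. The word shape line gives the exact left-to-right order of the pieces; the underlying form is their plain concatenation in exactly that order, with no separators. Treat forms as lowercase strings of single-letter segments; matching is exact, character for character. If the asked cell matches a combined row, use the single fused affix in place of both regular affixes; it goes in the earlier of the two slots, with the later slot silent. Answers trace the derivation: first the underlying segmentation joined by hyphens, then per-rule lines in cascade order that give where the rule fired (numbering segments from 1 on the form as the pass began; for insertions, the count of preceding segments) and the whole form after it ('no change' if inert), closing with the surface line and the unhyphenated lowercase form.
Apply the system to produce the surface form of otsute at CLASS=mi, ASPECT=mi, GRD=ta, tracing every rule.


underlying: nu-otsute-sor
1. o -> e, u -> i / F C0 _: fires at position(s) 10: nuotsuteser
surface: nuotsuteser


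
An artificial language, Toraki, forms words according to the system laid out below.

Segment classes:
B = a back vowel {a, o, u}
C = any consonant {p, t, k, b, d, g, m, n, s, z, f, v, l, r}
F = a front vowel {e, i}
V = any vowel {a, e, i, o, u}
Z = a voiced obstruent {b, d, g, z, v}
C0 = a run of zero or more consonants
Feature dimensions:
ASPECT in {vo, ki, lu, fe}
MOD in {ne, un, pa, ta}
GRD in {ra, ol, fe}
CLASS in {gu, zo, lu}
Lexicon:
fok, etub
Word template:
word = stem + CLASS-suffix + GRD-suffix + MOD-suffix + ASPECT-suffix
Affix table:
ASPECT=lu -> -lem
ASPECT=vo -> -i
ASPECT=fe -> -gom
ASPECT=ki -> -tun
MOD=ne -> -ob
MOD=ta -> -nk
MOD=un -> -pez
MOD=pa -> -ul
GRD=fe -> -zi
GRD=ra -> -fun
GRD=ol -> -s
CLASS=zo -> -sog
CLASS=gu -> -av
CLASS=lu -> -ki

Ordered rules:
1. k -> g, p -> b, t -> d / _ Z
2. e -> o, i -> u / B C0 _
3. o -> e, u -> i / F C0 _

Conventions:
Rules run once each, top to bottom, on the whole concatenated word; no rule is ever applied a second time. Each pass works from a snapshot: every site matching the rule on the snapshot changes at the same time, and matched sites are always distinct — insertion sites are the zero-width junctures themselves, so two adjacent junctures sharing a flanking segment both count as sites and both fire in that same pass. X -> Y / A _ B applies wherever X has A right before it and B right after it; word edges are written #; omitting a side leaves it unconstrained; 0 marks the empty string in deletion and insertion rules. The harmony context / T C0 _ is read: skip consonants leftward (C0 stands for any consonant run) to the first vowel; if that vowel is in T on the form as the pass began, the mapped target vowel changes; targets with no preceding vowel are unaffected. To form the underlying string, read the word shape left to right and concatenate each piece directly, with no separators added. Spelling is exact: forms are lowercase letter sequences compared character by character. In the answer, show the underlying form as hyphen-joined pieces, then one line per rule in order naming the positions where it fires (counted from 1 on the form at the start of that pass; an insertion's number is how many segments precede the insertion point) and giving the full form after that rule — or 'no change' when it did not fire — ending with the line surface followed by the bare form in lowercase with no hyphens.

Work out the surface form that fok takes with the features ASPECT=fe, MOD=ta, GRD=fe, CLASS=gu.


underlying: fok-av-zi-nk-gom
1. k -> g, p -> b, t -> d / _ Z: fires at position(s) 9: fokavzinggom
2. e -> o, i -> u / B C0 _: fires at position(s) 7: fokavzunggom
3. o -> e, u -> i / F C0 _: no change
surface: fokavzunggom


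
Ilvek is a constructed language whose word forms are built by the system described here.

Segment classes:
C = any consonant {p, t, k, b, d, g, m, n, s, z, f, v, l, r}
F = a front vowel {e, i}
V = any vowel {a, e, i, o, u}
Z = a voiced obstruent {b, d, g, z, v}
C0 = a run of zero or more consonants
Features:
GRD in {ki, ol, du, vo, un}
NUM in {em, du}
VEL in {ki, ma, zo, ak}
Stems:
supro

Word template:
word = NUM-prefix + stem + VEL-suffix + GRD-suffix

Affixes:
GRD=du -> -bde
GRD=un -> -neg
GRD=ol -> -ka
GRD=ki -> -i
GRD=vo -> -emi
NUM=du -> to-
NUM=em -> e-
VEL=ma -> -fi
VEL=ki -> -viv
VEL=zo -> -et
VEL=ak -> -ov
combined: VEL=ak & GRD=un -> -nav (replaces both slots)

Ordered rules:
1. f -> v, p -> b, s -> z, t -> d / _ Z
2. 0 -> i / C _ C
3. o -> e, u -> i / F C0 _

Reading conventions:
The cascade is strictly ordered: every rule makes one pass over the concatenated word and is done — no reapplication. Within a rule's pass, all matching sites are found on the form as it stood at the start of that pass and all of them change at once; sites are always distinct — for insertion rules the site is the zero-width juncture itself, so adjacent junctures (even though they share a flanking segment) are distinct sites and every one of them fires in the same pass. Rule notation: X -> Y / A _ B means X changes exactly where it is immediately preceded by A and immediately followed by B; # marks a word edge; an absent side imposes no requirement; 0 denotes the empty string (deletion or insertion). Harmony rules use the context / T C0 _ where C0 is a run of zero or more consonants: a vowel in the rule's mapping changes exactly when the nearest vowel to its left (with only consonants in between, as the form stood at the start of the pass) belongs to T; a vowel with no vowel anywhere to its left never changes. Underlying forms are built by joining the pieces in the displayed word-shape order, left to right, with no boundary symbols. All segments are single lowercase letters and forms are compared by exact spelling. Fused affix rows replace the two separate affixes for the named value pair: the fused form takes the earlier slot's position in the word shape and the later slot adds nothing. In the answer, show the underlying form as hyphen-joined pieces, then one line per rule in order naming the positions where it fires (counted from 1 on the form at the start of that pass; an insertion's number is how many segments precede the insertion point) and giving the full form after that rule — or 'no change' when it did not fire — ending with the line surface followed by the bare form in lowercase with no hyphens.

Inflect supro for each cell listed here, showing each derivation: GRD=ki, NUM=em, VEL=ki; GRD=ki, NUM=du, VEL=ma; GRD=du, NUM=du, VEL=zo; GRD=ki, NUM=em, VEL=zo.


cell GRD=ki, NUM=em, VEL=ki:
underlying: e-supro-viv-i
1. f -> v, p -> b, s -> z, t -> d / _ Z: no change
2. 0 -> i / C _ C: inserts after position(s) 4: esupirovivi
3. o -> e, u -> i / F C0 _: fires at position(s) 3, 7: esipirevivi
surface: esipirevivi

cell GRD=ki, NUM=du, VEL=ma:
underlying: to-supro-fi-i
1. f -> v, p -> b, s -> z, t -> d / _ Z: no change
2. 0 -> i / C _ C: inserts after position(s) 5: tosupirofii
3. o -> e, u -> i / F C0 _: fires at position(s) 8: tosupirefii
surface: tosupirefii

cell GRD=du, NUM=du, VEL=zo:
underlying: to-supro-et-bde
1. f -> v, p -> b, s -> z, t -> d / _ Z: fires at position(s) 9: tosuproedbde
2. 0 -> i / C _ C: inserts after position(s) 5, 9, 10: tosupiroedibide
3. o -> e, u -> i / F C0 _: fires at position(s) 8: tosupireedibide
surface: tosupireedibide

cell GRD=ki, NUM=em, VEL=zo:
underlying: e-supro-et-i
1. f -> v, p -> b, s -> z, t -> d / _ Z: no change
2. 0 -> i / C _ C: inserts after position(s) 4: esupiroeti
3. o -> e, u -> i / F C0 _: fires at position(s) 3, 7: esipireeti
surface: esipireeti


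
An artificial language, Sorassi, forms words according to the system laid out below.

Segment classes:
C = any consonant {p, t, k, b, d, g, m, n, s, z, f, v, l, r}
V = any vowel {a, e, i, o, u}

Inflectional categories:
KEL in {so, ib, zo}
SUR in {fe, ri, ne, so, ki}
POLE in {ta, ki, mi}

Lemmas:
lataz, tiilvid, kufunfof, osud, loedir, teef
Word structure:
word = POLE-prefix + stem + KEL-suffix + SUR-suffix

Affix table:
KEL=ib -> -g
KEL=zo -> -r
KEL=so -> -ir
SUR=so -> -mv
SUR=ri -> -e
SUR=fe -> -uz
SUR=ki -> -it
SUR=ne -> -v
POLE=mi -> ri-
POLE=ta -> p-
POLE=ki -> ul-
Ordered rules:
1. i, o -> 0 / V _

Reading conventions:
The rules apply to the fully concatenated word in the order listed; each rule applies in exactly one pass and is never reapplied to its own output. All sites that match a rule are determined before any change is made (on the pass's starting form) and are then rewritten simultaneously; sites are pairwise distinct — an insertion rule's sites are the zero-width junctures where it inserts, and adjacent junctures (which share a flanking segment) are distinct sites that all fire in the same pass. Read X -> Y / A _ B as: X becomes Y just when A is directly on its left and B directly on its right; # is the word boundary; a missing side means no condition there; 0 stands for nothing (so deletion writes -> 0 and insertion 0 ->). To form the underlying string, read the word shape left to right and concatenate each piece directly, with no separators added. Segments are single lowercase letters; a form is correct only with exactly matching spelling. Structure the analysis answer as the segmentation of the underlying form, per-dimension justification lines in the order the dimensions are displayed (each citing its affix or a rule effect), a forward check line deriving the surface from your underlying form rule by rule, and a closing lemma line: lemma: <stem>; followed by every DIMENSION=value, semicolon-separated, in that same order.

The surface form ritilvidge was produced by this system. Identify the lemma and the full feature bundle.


underlying: ri-tiilvid-g-e
KEL=ib - signalled by the affix -g
SUR=ri - signalled by the affix -e
POLE=mi - signalled by the affix ri-
check: ritiilvidge -> ritilvidge
lemma: tiilvid; KEL=ib; SUR=ri; POLE=mi


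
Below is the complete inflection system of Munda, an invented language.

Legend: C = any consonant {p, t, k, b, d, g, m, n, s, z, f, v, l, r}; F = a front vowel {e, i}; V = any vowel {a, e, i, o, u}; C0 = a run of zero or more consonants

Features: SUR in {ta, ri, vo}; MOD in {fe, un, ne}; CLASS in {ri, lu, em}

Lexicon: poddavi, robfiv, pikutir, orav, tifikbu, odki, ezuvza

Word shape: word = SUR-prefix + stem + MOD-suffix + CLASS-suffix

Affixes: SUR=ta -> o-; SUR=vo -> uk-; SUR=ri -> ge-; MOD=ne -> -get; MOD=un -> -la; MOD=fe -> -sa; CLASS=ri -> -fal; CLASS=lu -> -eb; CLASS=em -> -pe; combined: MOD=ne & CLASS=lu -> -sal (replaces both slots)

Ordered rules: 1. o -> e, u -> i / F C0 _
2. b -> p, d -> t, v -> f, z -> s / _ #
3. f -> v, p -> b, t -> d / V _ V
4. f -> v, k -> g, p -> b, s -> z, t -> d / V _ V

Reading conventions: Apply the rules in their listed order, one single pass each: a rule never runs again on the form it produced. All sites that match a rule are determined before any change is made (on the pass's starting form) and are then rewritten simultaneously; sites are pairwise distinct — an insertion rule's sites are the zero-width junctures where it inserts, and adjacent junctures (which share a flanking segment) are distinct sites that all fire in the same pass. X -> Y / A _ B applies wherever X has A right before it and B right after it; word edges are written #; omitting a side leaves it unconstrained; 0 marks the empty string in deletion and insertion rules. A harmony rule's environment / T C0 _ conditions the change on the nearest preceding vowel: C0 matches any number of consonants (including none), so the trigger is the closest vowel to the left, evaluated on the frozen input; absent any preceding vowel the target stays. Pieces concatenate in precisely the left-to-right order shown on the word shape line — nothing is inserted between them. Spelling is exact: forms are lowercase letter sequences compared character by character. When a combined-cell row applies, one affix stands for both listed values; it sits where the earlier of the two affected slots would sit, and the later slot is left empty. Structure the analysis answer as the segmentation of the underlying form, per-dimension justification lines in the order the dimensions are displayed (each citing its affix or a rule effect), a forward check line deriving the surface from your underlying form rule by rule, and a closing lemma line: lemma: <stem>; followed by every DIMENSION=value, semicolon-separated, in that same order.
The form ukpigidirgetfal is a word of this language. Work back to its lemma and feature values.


underlying: uk-pikutir-get-fal
SUR=vo - signalled by the affix uk-
MOD=ne - signalled by the affix -get
CLASS=ri - signalled by the affix -fal
check: ukpikutirgetfal -> ukpikitirgetfal -> ukpikitirgetfal -> ukpikidirgetfal -> ukpigidirgetfal
lemma: pikutir; SUR=vo; MOD=ne; CLASS=ri
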